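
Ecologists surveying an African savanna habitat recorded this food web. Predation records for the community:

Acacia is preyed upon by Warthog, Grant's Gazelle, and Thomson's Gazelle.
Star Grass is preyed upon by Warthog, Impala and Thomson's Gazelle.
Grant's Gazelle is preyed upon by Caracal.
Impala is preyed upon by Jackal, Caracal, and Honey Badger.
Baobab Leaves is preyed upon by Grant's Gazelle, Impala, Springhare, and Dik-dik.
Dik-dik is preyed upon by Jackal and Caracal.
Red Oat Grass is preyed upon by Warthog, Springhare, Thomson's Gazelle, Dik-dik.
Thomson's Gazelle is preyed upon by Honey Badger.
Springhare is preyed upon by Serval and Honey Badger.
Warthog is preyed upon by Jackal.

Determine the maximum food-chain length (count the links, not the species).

2 links

One longest chain: Baobab Leaves → Springhare → Honey Badger.
It has 3 species and 2 links.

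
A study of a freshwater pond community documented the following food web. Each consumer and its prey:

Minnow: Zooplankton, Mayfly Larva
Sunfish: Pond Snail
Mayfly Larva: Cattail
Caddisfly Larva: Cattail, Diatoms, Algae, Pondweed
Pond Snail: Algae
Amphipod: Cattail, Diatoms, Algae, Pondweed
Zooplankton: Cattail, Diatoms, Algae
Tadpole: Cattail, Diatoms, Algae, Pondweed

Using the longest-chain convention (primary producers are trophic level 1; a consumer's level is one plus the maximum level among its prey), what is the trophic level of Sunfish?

Trophic level 3

Algae is a producer → level 1.
Pond Snail eats Algae → level 2.
Sunfish eats Pond Snail → level 3.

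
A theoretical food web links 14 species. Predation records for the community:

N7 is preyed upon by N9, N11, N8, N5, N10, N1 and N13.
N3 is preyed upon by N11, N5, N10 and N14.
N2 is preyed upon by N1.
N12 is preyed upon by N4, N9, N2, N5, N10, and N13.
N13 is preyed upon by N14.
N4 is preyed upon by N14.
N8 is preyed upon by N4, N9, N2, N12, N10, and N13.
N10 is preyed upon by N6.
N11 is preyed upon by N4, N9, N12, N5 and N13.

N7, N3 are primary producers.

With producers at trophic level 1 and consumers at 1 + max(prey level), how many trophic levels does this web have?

Producers (level 1): N7, N3.
N7 → N8 → N12 → N13 → N14 gives N14 level 5.
No species has a prey at level 5, so no species reaches level 6.

5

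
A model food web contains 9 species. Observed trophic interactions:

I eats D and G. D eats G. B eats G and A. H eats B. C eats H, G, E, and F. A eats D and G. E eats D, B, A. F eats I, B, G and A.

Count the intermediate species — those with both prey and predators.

7

Intermediate species (has both prey and predators): D, I, A, B, E, H, F.
Count: 7.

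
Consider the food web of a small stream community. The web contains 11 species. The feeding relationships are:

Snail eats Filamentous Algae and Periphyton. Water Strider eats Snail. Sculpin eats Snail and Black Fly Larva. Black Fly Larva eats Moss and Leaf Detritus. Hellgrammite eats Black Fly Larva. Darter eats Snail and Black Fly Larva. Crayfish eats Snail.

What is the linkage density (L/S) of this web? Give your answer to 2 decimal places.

There are L = 11 links among S = 11 species.
L/S = 11/11 = 1.0000 ≈ 1.00.

L/S = 1.00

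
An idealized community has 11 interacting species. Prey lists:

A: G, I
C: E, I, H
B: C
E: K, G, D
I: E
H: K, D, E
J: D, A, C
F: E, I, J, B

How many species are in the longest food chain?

6 species

One longest chain: K → E → I → A → J → F.
It has 6 species and 5 links.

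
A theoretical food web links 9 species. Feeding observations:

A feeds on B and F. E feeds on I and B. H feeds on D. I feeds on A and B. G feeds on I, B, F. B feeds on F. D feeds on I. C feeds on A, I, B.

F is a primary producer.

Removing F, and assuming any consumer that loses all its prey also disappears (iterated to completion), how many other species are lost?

8

Remove F.
Round 1: B (all prey gone) → extinct.
Round 2: A (all prey gone) → extinct.
Round 3: I (all prey gone) → extinct.
Round 4: G (all prey gone), C (all prey gone), D (all prey gone), E (all prey gone) → extinct.
Round 5: H (all prey gone) → extinct.
No further losses. Total secondary extinctions: 8.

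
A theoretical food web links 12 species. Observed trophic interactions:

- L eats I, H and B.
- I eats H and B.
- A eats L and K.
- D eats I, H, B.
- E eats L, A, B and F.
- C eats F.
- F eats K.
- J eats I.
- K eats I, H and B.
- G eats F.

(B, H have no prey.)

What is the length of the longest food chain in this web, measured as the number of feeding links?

One longest chain: B → I → K → F → C.
It has 5 species and 4 links.

4 links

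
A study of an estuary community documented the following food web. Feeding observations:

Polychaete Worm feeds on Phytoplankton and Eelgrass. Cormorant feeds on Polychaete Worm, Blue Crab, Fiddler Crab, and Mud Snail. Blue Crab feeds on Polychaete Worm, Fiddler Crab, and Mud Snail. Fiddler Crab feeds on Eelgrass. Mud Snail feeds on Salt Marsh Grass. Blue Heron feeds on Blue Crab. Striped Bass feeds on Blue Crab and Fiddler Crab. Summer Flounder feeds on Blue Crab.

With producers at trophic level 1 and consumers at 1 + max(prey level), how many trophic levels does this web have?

Producers (level 1): Salt Marsh Grass, Phytoplankton, Eelgrass.
Salt Marsh Grass → Mud Snail → Blue Crab → Summer Flounder gives Summer Flounder level 4.
No species has a prey at level 4, so no species reaches level 5.

4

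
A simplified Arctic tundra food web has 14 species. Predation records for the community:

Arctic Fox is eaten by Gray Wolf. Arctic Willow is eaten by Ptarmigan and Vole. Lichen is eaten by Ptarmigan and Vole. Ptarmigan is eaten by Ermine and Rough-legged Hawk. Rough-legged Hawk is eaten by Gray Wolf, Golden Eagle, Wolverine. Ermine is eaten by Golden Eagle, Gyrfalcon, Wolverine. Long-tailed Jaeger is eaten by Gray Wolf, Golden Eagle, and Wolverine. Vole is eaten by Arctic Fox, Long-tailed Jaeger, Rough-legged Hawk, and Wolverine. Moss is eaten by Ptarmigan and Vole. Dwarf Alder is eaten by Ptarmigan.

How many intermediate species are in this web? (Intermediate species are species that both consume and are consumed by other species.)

6

Intermediate species (has both prey and predators): Vole, Ptarmigan, Ermine, Rough-legged Hawk, Arctic Fox, Long-tailed Jaeger.
Count: 6.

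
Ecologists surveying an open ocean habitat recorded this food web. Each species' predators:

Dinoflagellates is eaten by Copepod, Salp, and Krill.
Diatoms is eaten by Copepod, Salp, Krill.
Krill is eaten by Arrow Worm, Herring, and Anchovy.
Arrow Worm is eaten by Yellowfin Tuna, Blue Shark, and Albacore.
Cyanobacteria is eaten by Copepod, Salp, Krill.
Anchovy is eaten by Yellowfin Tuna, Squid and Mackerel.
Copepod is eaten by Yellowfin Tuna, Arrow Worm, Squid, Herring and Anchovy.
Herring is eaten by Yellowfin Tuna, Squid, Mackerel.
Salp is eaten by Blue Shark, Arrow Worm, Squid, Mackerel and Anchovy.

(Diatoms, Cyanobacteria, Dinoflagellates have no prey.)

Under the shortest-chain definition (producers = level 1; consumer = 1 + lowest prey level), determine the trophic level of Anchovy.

Diatoms is a producer → level 1.
Copepod eats Diatoms → level 2.
Anchovy eats Copepod → level 3.
No prey of Anchovy is below level 2, so 3 is the minimum.

Trophic level 3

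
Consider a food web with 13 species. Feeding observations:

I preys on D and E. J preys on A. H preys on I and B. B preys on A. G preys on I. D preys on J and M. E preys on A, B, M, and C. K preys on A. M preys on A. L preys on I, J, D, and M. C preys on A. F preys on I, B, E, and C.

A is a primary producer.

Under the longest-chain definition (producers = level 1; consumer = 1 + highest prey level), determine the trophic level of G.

Trophic level 5

A is a producer → level 1.
M eats A → level 2.
D eats M (level 2); other prey at levels: J 2 → level 3.
I eats D (level 3); other prey at levels: E 3 → level 4.
G eats I → level 5.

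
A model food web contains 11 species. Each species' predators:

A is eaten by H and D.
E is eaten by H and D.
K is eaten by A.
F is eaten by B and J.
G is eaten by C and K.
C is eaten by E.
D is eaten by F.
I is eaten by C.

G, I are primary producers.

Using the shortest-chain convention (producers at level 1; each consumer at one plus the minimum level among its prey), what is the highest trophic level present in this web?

6

Producers (level 1): G, I.
Following each consumer down to its lowest-level prey: G → C → E → D → F → B (levels 1 through 6).
All prey of B (F 5) are at level 5 or above, so B is at level 1 + 5 = 6.
Every consumer has at least one prey at level 5 or below, so none exceeds level 6.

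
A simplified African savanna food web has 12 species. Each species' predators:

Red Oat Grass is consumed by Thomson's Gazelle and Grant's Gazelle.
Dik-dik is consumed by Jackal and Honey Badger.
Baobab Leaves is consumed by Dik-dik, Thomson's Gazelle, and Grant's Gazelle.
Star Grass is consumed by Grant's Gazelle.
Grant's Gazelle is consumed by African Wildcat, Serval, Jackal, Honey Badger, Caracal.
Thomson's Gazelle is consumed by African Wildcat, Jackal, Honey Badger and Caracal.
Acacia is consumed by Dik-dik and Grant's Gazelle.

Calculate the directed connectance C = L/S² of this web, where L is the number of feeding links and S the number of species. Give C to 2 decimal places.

The web has S = 12 species and L = 19 feeding links.
C = L / S² = 19 / 144 = 0.1319 ≈ 0.13.

C = 0.13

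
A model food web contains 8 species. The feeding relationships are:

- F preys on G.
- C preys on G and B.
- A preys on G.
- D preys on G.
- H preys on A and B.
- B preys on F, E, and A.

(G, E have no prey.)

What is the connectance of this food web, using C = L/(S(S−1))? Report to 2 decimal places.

The web has S = 8 species and L = 10 feeding links.
C = L / (S(S−1)) = 10 / 56 = 0.1786 ≈ 0.18.

C = 0.18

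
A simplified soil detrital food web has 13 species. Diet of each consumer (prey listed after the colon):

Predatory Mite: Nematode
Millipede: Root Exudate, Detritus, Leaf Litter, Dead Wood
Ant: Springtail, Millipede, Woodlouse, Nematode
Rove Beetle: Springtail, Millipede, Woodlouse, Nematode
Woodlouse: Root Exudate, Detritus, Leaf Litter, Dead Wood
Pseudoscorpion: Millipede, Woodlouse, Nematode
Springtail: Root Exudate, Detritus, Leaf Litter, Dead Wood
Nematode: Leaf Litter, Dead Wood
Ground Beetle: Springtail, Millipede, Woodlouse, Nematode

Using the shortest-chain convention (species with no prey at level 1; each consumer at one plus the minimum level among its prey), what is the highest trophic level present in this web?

Basal resources (level 1): Root Exudate, Detritus, Leaf Litter, Dead Wood.
Following each consumer down to its lowest-level prey: Leaf Litter → Nematode → Predatory Mite (levels 1 through 3).
All prey of Predatory Mite (Nematode 2) are at level 2 or above, so Predatory Mite is at level 1 + 2 = 3.
Every consumer has at least one prey at level 2 or below, so none exceeds level 3.

3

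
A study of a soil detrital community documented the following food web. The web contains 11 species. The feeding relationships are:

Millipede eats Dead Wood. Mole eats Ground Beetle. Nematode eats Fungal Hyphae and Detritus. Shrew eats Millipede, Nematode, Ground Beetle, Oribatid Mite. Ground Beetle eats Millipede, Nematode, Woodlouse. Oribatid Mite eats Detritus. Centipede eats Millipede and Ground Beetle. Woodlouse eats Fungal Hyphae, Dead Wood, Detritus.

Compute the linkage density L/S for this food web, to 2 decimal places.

There are L = 17 links among S = 11 species.
L/S = 17/11 = 1.5455 ≈ 1.55.

L/S = 1.55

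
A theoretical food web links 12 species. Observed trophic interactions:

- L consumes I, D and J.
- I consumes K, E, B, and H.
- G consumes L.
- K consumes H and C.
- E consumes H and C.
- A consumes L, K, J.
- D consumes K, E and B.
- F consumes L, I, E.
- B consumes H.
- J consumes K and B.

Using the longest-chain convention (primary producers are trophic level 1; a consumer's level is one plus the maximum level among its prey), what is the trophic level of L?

C is a producer → level 1.
K eats C (level 1); other prey at levels: H 1 → level 2.
J eats K (level 2); other prey at levels: B 2 → level 3.
L eats J (level 3); other prey at levels: I 3, D 3 → level 4.

Trophic level 4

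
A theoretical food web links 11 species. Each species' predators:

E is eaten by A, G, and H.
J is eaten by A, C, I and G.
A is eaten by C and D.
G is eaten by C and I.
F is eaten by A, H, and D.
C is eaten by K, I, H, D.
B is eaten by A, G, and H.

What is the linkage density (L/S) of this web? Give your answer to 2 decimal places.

L/S = 1.91

There are L = 21 links among S = 11 species.
L/S = 21/11 = 1.9091 ≈ 1.91.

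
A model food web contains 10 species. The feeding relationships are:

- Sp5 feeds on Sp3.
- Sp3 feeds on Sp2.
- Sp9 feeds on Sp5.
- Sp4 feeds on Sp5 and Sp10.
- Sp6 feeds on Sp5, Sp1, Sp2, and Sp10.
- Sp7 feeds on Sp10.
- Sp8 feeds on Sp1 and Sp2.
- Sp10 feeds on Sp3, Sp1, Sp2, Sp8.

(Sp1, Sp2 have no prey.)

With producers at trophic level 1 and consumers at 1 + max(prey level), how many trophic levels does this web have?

Producers (level 1): Sp1, Sp2.
Sp2 → Sp3 → Sp10 → Sp4 gives Sp4 level 4.
No species has a prey at level 4, so no species reaches level 5.

4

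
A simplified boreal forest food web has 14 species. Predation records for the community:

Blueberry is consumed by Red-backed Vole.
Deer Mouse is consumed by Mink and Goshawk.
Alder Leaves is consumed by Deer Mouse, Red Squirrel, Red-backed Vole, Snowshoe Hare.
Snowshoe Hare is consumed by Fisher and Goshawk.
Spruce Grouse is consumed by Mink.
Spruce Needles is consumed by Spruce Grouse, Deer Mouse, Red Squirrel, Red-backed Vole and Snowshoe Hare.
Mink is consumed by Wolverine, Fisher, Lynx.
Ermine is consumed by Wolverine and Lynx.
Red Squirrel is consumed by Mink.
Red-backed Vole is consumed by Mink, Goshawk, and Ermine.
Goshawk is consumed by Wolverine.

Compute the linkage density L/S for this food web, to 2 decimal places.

L/S = 1.79

There are L = 25 links among S = 14 species.
L/S = 25/14 = 1.7857 ≈ 1.79.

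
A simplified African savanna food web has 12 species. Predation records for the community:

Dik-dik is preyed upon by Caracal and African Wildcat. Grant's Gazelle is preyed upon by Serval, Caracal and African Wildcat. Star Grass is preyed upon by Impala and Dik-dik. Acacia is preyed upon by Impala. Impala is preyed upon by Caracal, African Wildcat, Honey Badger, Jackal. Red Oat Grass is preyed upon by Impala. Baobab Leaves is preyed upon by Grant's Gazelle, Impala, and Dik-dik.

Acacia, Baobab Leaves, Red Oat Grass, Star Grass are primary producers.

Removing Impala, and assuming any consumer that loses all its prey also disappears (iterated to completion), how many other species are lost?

2

Remove Impala.
Round 1: Honey Badger (all prey gone), Jackal (all prey gone) → extinct.
No further losses. Total secondary extinctions: 2.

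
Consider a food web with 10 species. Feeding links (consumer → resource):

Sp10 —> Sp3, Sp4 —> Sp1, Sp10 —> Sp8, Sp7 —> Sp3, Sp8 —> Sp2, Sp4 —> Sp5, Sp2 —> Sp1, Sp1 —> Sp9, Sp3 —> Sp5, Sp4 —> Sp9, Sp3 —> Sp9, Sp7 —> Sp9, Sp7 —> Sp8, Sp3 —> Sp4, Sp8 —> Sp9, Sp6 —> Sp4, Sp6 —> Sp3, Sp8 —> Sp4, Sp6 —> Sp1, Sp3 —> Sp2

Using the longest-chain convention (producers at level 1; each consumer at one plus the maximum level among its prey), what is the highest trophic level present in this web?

Producers (level 1): Sp5, Sp9.
Sp9 → Sp1 → Sp4 → Sp8 → Sp10 gives Sp10 level 5.
No species has a prey at level 5, so no species reaches level 6.

5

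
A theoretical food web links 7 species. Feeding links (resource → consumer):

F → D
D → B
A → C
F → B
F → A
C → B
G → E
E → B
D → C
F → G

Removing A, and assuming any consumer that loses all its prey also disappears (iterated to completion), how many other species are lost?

0

Remove A.
Every predator of it retains at least one other prey: C still has D.
No consumer loses all prey, so no secondary extinctions occur.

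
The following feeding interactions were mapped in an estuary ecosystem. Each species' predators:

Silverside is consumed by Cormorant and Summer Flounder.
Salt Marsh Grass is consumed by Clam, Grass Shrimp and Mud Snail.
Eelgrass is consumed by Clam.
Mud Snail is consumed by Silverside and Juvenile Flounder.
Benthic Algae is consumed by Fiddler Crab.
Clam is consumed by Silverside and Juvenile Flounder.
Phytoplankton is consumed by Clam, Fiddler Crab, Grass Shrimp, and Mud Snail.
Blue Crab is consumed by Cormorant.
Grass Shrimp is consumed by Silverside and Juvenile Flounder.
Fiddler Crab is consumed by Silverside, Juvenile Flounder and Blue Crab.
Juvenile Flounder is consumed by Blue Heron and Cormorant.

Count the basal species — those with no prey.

Basal species (no prey listed): Salt Marsh Grass, Eelgrass, Phytoplankton, Benthic Algae.
Count: 4.

4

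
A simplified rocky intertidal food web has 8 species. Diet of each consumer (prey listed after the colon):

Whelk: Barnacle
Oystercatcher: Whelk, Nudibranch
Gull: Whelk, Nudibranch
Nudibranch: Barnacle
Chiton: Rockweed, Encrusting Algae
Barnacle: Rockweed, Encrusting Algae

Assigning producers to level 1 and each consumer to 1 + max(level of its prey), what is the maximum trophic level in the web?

4

Producers (level 1): Rockweed, Encrusting Algae.
Rockweed → Barnacle → Whelk → Gull gives Gull level 4.
No species has a prey at level 4, so no species reaches level 5.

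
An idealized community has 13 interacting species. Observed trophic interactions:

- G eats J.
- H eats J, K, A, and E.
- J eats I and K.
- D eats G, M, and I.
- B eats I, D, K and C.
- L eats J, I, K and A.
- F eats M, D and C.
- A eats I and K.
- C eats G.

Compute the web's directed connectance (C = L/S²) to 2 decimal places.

C = 0.14

The web has S = 13 species and L = 24 feeding links.
C = L / S² = 24 / 169 = 0.1420 ≈ 0.14.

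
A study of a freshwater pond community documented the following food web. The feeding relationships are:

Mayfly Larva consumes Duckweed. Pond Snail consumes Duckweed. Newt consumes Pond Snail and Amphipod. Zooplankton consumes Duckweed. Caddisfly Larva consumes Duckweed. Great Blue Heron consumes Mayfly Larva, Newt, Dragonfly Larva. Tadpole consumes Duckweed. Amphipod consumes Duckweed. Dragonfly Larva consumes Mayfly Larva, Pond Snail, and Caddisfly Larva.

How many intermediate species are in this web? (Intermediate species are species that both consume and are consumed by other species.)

6

Intermediate species (has both prey and predators): Mayfly Larva, Caddisfly Larva, Pond Snail, Amphipod, Newt, Dragonfly Larva.
Count: 6.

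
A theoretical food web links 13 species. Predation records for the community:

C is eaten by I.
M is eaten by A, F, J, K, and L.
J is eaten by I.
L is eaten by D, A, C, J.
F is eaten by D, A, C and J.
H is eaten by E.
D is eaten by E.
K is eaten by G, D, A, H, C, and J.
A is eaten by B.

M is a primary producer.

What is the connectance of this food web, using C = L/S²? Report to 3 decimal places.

C = 0.142

The web has S = 13 species and L = 24 feeding links.
C = L / S² = 24 / 169 = 0.1420 ≈ 0.142.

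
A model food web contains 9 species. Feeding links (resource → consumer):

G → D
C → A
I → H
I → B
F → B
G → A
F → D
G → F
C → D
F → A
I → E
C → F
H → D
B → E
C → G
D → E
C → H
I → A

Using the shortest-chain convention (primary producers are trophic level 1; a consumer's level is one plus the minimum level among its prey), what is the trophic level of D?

Trophic level 2

C is a producer → level 1.
D eats C → level 2.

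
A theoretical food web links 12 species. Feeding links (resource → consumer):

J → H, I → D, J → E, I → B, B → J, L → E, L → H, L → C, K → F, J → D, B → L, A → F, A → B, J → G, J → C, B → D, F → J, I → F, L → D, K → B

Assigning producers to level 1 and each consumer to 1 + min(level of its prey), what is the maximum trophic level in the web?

Producers (level 1): K, I, A.
Following each consumer down to its lowest-level prey: K → B → L → H (levels 1 through 4).
All prey of H (L 3, J 3) are at level 3 or above, so H is at level 1 + 3 = 4.
Every consumer has at least one prey at level 3 or below, so none exceeds level 4.

4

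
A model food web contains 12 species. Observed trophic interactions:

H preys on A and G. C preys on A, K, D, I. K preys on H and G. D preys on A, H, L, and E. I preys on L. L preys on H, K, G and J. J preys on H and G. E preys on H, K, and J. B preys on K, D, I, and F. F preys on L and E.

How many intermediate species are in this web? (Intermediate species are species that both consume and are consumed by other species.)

8

Intermediate species (has both prey and predators): H, K, J, E, L, I, F, D.
Count: 8.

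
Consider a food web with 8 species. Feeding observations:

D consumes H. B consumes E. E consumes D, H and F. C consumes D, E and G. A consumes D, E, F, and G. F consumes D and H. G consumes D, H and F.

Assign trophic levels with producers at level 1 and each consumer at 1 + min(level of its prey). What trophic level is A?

H is a producer → level 1.
D eats H → level 2.
A eats D → level 3.
No prey of A is below level 2, so 3 is the minimum.

Trophic level 3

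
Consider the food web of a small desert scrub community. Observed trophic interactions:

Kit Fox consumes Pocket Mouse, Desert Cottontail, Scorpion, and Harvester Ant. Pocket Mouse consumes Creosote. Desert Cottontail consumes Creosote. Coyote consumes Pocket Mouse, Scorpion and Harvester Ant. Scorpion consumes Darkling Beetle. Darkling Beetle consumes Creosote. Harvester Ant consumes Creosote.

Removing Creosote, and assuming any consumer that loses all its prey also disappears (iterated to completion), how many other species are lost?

Remove Creosote.
Round 1: Darkling Beetle (all prey gone), Pocket Mouse (all prey gone), Harvester Ant (all prey gone), Desert Cottontail (all prey gone) → extinct.
Round 2: Scorpion (all prey gone) → extinct.
Round 3: Kit Fox (all prey gone), Coyote (all prey gone) → extinct.
No further losses. Total secondary extinctions: 7.

7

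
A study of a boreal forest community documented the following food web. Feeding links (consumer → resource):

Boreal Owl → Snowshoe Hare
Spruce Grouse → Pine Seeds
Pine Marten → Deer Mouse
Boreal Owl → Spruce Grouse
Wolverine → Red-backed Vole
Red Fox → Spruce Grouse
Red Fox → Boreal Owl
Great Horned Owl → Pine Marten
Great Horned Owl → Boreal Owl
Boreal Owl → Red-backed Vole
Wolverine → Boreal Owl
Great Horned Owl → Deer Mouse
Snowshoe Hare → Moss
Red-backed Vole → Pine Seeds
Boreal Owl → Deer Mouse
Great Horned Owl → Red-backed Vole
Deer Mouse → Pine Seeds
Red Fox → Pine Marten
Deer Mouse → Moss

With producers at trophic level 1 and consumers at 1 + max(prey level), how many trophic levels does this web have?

4

Producers (level 1): Moss, Pine Seeds.
Moss → Deer Mouse → Pine Marten → Red Fox gives Red Fox level 4.
No species has a prey at level 4, so no species reaches level 5.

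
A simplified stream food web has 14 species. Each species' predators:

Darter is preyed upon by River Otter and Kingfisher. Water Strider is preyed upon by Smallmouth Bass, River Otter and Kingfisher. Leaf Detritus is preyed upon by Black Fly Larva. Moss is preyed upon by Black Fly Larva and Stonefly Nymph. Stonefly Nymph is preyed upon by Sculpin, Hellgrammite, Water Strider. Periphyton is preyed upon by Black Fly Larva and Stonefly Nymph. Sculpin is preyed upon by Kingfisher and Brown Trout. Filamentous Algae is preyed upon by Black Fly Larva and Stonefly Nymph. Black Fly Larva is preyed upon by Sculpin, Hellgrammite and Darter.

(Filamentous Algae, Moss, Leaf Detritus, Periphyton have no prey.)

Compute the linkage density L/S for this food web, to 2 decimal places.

L/S = 1.43

There are L = 20 links among S = 14 species.
L/S = 20/14 = 1.4286 ≈ 1.43.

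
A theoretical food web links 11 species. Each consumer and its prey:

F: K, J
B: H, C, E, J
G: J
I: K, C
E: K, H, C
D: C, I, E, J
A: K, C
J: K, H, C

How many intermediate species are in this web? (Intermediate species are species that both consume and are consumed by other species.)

Intermediate species (has both prey and predators): I, E, J.
Count: 3.

3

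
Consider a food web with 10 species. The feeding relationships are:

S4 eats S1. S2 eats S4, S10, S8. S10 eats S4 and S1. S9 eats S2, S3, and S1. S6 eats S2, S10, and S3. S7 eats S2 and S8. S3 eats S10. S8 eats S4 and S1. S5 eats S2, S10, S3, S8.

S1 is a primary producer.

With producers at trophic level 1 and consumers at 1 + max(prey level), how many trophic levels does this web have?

Producers (level 1): S1.
S1 → S4 → S10 → S2 → S6 gives S6 level 5.
No species has a prey at level 5, so no species reaches level 6.

5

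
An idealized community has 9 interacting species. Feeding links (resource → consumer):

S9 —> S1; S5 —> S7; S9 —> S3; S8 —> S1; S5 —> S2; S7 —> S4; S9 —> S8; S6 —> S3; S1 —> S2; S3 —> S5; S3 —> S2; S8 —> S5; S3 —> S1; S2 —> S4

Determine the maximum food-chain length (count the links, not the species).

One longest chain: S9 → S3 → S5 → S7 → S4.
It has 5 species and 4 links.

4 links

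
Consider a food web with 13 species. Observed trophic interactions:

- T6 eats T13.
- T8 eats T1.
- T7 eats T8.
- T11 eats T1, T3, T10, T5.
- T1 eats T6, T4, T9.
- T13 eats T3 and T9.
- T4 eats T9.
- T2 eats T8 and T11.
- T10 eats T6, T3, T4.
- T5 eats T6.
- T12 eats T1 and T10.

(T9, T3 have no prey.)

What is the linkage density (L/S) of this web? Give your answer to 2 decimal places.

There are L = 21 links among S = 13 species.
L/S = 21/13 = 1.6154 ≈ 1.62.

L/S = 1.62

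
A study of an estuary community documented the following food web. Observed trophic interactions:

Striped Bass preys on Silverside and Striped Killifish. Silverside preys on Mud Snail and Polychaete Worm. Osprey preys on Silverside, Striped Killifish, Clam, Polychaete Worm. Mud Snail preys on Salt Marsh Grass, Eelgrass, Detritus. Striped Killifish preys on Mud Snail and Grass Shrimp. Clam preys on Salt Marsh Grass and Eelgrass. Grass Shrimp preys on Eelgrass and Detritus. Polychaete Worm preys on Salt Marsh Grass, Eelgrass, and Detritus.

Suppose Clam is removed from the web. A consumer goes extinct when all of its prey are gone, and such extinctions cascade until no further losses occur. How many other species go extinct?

0

Remove Clam.
Every predator of it retains at least one other prey: Osprey still has Polychaete Worm, Silverside, Striped Killifish.
No consumer loses all prey, so no secondary extinctions occur.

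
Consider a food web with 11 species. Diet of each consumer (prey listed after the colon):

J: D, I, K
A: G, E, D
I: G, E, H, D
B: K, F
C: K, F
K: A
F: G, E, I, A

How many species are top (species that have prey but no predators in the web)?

Top species (has prey, but nothing eats it): J, B, C.
Count: 3.

3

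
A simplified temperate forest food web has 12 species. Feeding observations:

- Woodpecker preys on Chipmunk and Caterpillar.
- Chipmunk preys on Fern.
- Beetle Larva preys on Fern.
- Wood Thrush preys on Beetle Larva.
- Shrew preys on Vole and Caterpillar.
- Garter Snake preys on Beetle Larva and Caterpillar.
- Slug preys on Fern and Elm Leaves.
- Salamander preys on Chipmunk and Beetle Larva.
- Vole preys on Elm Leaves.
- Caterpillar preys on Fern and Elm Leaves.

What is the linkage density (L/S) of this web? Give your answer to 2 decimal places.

L/S = 1.33

There are L = 16 links among S = 12 species.
L/S = 16/12 = 1.3333 ≈ 1.33.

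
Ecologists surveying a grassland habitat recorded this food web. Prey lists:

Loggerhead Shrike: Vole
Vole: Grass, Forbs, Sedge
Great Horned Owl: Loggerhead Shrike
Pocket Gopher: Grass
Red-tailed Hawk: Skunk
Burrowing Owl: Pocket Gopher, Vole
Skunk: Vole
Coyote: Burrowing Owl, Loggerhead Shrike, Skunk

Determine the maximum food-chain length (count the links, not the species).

One longest chain: Grass → Vole → Loggerhead Shrike → Great Horned Owl.
It has 4 species and 3 links.

3 links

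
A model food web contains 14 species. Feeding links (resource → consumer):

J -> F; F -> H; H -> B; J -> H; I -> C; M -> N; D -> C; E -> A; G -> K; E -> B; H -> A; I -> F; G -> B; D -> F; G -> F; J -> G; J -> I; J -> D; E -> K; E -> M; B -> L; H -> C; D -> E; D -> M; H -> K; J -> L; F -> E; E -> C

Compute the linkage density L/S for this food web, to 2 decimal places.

There are L = 28 links among S = 14 species.
L/S = 28/14 = 2.0000 ≈ 2.00.

L/S = 2.00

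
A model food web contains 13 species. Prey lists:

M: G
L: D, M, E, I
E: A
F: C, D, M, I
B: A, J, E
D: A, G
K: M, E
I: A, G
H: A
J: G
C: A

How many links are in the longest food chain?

One longest chain: G → J → B.
It has 3 species and 2 links.

2 links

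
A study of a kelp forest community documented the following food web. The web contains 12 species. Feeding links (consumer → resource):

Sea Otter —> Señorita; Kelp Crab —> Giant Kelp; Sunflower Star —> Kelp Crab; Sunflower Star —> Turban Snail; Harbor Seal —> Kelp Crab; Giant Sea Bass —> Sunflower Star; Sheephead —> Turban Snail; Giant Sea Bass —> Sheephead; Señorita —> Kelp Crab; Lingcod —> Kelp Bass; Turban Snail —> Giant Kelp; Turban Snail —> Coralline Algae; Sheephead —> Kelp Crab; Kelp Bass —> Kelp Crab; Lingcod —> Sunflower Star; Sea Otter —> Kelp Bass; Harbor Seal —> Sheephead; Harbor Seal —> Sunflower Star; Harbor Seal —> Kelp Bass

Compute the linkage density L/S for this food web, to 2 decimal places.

There are L = 19 links among S = 12 species.
L/S = 19/12 = 1.5833 ≈ 1.58.

L/S = 1.58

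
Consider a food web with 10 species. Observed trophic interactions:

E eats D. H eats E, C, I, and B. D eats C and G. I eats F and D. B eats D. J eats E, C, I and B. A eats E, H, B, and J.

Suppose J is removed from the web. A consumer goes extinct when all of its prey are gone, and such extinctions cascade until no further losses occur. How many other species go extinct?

0

Remove J.
Every predator of it retains at least one other prey: A still has E, B, H.
No consumer loses all prey, so no secondary extinctions occur.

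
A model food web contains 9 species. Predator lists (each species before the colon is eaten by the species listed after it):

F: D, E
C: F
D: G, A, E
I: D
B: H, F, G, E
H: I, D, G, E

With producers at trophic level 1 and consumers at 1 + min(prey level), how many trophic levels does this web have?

Producers (level 1): B, C.
Following each consumer down to its lowest-level prey: B → H → D → A (levels 1 through 4).
All prey of A (D 3) are at level 3 or above, so A is at level 1 + 3 = 4.
Every consumer has at least one prey at level 3 or below, so none exceeds level 4.

4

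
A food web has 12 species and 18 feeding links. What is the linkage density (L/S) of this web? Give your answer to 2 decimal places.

There are L = 18 links among S = 12 species.
L/S = 18/12 = 1.5000 ≈ 1.50.

L/S = 1.50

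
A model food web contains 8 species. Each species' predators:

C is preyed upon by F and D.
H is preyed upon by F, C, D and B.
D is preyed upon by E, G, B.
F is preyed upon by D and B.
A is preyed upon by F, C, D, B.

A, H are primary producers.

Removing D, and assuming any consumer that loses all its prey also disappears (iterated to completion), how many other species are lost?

2

Remove D.
Round 1: G (all prey gone), E (all prey gone) → extinct.
No further losses. Total secondary extinctions: 2.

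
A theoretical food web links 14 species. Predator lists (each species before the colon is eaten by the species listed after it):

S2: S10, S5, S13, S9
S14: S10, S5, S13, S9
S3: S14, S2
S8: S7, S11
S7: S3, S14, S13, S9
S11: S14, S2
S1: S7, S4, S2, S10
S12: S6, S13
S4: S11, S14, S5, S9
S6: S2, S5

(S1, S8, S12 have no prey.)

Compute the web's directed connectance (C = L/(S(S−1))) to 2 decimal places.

The web has S = 14 species and L = 30 feeding links.
C = L / (S(S−1)) = 30 / 182 = 0.1648 ≈ 0.16.

C = 0.16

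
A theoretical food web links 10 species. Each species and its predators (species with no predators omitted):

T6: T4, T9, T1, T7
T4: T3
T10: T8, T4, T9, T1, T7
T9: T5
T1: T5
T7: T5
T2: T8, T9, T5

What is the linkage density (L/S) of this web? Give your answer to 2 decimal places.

There are L = 16 links among S = 10 species.
L/S = 16/10 = 1.6000 ≈ 1.60.

L/S = 1.60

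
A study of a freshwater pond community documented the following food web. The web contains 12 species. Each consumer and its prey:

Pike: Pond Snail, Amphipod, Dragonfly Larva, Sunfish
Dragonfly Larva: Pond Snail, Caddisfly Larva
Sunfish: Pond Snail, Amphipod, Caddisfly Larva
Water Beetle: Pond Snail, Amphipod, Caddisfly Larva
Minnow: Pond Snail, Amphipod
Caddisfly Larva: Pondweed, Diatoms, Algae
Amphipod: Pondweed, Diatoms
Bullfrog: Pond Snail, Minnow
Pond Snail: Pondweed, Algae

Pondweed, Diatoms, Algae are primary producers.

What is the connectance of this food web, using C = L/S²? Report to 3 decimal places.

C = 0.160

The web has S = 12 species and L = 23 feeding links.
C = L / S² = 23 / 144 = 0.1597 ≈ 0.160.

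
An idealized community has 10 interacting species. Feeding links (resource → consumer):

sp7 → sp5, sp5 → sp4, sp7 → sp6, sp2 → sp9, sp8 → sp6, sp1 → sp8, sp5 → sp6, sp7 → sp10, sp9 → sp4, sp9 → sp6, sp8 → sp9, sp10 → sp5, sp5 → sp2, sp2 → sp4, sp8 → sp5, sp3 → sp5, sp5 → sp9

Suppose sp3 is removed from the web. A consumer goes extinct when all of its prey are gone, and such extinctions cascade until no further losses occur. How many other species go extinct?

0

Remove sp3.
Every predator of it retains at least one other prey: sp5 still has sp7, sp8, sp10.
No consumer loses all prey, so no secondary extinctions occur.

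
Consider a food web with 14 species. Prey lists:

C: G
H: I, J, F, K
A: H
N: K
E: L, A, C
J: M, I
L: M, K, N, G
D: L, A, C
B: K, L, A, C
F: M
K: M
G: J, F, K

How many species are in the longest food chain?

One longest chain: M → K → N → L → E.
It has 5 species and 4 links.

5 species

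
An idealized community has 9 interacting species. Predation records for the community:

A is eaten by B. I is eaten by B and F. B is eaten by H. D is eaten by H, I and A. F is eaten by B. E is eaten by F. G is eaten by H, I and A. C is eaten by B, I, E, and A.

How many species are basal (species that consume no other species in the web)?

3

Basal species (no prey listed): D, C, G.
Count: 3.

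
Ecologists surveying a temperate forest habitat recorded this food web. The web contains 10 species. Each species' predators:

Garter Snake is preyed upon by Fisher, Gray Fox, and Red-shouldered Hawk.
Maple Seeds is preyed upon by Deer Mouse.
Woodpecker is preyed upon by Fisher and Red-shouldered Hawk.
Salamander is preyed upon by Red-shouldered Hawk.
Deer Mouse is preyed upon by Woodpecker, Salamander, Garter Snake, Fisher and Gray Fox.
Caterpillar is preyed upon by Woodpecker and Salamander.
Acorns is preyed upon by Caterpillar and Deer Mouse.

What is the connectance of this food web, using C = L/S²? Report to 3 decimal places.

The web has S = 10 species and L = 16 feeding links.
C = L / S² = 16 / 100 = 0.1600 ≈ 0.160.

C = 0.160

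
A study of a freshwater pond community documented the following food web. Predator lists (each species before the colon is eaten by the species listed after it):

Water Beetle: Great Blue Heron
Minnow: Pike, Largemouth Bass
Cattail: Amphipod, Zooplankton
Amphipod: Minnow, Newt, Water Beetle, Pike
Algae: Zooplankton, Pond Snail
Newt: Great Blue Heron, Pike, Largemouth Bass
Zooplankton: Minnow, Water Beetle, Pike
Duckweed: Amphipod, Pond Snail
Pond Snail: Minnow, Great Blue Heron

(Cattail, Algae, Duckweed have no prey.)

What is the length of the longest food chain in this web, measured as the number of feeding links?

3 links

One longest chain: Cattail → Amphipod → Water Beetle → Great Blue Heron.
It has 4 species and 3 links.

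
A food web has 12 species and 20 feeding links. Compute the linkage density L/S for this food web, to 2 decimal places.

There are L = 20 links among S = 12 species.
L/S = 20/12 = 1.6667 ≈ 1.67.

L/S = 1.67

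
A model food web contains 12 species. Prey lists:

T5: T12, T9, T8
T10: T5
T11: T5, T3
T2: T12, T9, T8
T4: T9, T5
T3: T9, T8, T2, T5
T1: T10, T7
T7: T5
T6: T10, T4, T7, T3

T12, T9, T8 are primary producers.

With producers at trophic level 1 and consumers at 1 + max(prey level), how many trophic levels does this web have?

Producers (level 1): T12, T9, T8.
T12 → T5 → T10 → T1 gives T1 level 4.
No species has a prey at level 4, so no species reaches level 5.

4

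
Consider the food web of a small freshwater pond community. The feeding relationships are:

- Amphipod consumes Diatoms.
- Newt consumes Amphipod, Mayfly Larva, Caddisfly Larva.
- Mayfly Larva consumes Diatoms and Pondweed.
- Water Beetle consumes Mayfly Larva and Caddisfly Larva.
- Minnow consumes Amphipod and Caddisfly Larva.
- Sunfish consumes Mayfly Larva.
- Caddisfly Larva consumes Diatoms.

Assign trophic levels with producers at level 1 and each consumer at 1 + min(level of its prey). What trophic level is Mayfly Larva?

Trophic level 2

Diatoms is a producer → level 1.
Mayfly Larva eats Diatoms → level 2.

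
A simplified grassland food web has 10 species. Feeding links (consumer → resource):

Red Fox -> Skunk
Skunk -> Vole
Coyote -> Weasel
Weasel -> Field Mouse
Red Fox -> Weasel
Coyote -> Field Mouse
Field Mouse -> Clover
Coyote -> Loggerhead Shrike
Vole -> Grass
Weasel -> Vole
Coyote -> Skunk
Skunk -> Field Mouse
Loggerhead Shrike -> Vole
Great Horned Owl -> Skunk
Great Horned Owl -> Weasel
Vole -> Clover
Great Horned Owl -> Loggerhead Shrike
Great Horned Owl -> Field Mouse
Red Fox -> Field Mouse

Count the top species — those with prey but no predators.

Top species (has prey, but nothing eats it): Great Horned Owl, Red Fox, Coyote.
Count: 3.

3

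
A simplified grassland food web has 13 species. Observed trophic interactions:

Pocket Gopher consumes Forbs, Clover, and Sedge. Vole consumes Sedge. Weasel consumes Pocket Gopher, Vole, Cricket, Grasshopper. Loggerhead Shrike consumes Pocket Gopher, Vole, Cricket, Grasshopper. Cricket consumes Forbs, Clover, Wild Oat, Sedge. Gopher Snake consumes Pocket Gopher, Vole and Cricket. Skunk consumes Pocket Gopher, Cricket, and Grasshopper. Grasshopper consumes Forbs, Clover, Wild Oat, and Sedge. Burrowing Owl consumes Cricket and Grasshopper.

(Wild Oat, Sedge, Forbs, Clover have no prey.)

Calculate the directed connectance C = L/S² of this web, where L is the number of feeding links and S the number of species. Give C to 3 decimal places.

The web has S = 13 species and L = 28 feeding links.
C = L / S² = 28 / 169 = 0.1657 ≈ 0.166.

C = 0.166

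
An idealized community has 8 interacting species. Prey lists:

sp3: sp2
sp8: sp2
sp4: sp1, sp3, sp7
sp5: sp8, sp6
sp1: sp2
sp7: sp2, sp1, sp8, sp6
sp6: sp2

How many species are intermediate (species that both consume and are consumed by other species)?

5

Intermediate species (has both prey and predators): sp1, sp3, sp8, sp6, sp7.
Count: 5.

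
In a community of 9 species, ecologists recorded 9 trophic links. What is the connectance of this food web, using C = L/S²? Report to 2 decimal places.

The web has S = 9 species and L = 9 feeding links.
C = L / S² = 9 / 81 = 0.1111 ≈ 0.11.

C = 0.11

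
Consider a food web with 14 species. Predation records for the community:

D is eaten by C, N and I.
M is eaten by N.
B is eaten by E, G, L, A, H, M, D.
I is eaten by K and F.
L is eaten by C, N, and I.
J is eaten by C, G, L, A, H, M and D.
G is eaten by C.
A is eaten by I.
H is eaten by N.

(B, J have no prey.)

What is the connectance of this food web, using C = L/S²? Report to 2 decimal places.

C = 0.13

The web has S = 14 species and L = 26 feeding links.
C = L / S² = 26 / 196 = 0.1327 ≈ 0.13.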